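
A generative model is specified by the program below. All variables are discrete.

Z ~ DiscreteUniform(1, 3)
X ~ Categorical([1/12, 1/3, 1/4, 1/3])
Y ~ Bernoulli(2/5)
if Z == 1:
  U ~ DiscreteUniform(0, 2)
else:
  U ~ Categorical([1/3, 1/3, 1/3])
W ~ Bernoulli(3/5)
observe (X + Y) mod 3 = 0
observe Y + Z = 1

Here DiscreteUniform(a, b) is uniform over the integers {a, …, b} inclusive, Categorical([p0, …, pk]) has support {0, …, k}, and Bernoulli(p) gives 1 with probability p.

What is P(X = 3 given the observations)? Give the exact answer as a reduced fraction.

P(X = 3 | obs) = 4/5

Enumerate traces; 12 have nonzero weight after conditioning:
  (Z=1, X=0, Y=0, U=0, W=0) weight 1/450
  (Z=1, X=0, Y=0, U=0, W=1) weight 1/300
  (Z=1, X=0, Y=0, U=1, W=0) weight 1/450
  (Z=1, X=0, Y=0, U=1, W=1) weight 1/300
  (Z=1, X=0, Y=0, U=2, W=0) weight 1/450
  (Z=1, X=0, Y=0, U=2, W=1) weight 1/300
  (Z=1, X=3, Y=0, U=0, W=0) weight 2/225
  (Z=1, X=3, Y=0, U=0, W=1) weight 1/75
  … 4 more
Group by X:
  weight(X=0) = 1/60
  weight(X=3) = 1/15
Total weight = 1/60 + 1/15 = 1/12
P(X=0 | obs) = 1/60 / 1/12 = 1/5
P(X=3 | obs) = 1/15 / 1/12 = 4/5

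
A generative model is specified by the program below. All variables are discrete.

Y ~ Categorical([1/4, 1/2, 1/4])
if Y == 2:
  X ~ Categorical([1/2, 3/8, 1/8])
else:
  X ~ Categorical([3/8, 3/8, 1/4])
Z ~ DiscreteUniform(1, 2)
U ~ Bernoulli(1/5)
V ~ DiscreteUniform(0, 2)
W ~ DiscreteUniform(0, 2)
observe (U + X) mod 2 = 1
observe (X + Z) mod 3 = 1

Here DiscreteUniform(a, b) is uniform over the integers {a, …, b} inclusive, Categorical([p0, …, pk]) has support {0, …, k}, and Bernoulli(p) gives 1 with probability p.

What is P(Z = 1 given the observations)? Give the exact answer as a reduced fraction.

Enumerate traces; 54 have nonzero weight after conditioning:
  (Y=0, X=0, Z=1, U=1, V=0, W=0) weight 1/960
  (Y=0, X=0, Z=1, U=1, V=0, W=1) weight 1/960
  (Y=0, X=0, Z=1, U=1, V=0, W=2) weight 1/960
  (Y=0, X=0, Z=1, U=1, V=1, W=0) weight 1/960
  (Y=0, X=0, Z=1, U=1, V=1, W=1) weight 1/960
  (Y=0, X=0, Z=1, U=1, V=1, W=2) weight 1/960
  (Y=0, X=0, Z=1, U=1, V=2, W=0) weight 1/960
  (Y=0, X=0, Z=1, U=1, V=2, W=1) weight 1/960
  (Y=0, X=2, Z=2, U=1, V=0, W=0) weight 1/1440
  … 45 more
Group by Z:
  weight(Z=1) = 13/320
  weight(Z=2) = 7/320
Total weight = 13/320 + 7/320 = 1/16
P(Z=1 | obs) = 13/320 / 1/16 = 13/20
P(Z=2 | obs) = 7/320 / 1/16 = 7/20

P(Z = 1 | obs) = 13/20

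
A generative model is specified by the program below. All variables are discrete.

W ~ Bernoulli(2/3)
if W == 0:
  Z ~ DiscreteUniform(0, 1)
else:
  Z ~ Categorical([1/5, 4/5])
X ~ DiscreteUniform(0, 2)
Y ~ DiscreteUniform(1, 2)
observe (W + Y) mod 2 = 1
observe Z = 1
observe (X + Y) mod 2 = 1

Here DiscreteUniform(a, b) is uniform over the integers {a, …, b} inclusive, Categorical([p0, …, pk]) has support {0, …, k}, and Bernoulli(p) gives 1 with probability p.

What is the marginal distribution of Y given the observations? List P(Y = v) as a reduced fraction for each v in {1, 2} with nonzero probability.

P(Y=1) = 5/13, P(Y=2) = 8/13

Enumerate traces; 3 have nonzero weight after conditioning:
  (W=0, Z=1, X=0, Y=1) weight 1/36
  (W=0, Z=1, X=2, Y=1) weight 1/36
  (W=1, Z=1, X=1, Y=2) weight 4/45
Group by Y:
  weight(Y=1) = 1/18
  weight(Y=2) = 4/45
Total weight = 1/18 + 4/45 = 13/90
P(Y=1 | obs) = 1/18 / 13/90 = 5/13
P(Y=2 | obs) = 4/45 / 13/90 = 8/13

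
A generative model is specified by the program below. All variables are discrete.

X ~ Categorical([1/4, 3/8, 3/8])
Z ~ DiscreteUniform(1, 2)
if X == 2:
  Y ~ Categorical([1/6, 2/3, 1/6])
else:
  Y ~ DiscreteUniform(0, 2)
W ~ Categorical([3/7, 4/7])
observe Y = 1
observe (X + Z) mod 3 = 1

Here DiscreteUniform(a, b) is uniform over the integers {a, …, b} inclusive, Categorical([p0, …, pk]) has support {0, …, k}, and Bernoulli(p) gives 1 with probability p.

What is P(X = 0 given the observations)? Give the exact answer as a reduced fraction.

Enumerate traces; 4 have nonzero weight after conditioning:
  (X=0, Z=1, Y=1, W=0) weight 1/56
  (X=0, Z=1, Y=1, W=1) weight 1/42
  (X=2, Z=2, Y=1, W=0) weight 3/56
  (X=2, Z=2, Y=1, W=1) weight 1/14
Group by X:
  weight(X=0) = 1/24
  weight(X=2) = 1/8
Total weight = 1/24 + 1/8 = 1/6
P(X=0 | obs) = 1/24 / 1/6 = 1/4
P(X=2 | obs) = 1/8 / 1/6 = 3/4

P(X = 0 | obs) = 1/4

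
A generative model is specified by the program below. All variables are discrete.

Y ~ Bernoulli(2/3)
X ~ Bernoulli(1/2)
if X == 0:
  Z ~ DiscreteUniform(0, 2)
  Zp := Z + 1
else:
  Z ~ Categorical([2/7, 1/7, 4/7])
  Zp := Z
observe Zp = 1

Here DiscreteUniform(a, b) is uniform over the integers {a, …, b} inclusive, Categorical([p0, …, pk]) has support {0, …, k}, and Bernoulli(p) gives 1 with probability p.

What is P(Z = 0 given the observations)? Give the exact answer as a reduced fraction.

Enumerate traces; 4 have nonzero weight after conditioning:
  (Y=0, X=0, Z=0) weight 1/18
  (Y=0, X=1, Z=1) weight 1/42
  (Y=1, X=0, Z=0) weight 1/9
  (Y=1, X=1, Z=1) weight 1/21
Group by Z:
  weight(Z=0) = 1/6
  weight(Z=1) = 1/14
Total weight = 1/6 + 1/14 = 5/21
P(Z=0 | obs) = 1/6 / 5/21 = 7/10
P(Z=1 | obs) = 1/14 / 5/21 = 3/10

P(Z = 0 | obs) = 7/10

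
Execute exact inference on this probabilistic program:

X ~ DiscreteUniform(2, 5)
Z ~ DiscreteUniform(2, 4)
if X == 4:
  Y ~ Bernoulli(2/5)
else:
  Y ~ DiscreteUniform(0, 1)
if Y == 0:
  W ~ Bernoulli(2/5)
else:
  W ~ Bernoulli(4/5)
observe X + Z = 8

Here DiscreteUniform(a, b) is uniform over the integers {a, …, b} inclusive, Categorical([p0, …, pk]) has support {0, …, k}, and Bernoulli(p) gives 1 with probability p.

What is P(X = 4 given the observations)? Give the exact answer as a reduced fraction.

P(X = 4 | obs) = 1/2

Enumerate traces; 8 have nonzero weight after conditioning:
  (X=4, Z=4, Y=0, W=0) weight 3/100
  (X=4, Z=4, Y=0, W=1) weight 1/50
  (X=4, Z=4, Y=1, W=0) weight 1/150
  (X=4, Z=4, Y=1, W=1) weight 2/75
  (X=5, Z=3, Y=0, W=0) weight 1/40
  (X=5, Z=3, Y=0, W=1) weight 1/60
  (X=5, Z=3, Y=1, W=0) weight 1/120
  (X=5, Z=3, Y=1, W=1) weight 1/30
Group by X:
  weight(X=4) = 1/12
  weight(X=5) = 1/12
Total weight = 1/12 + 1/12 = 1/6
P(X=4 | obs) = 1/12 / 1/6 = 1/2
P(X=5 | obs) = 1/12 / 1/6 = 1/2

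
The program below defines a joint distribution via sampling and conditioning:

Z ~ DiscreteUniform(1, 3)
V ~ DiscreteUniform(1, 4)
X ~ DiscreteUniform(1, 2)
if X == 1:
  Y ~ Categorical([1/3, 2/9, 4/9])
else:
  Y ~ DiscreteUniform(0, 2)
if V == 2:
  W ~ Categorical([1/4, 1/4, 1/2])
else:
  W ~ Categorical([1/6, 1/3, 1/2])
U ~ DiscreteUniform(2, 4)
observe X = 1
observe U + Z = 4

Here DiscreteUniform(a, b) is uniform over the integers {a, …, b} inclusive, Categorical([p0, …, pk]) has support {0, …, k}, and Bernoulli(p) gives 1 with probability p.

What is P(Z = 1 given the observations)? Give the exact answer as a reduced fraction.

Enumerate traces; 72 have nonzero weight after conditioning:
  (Z=1, V=1, X=1, Y=0, W=0, U=3) weight 1/1296
  (Z=1, V=1, X=1, Y=0, W=1, U=3) weight 1/648
  (Z=1, V=1, X=1, Y=0, W=2, U=3) weight 1/432
  (Z=1, V=1, X=1, Y=1, W=0, U=3) weight 1/1944
  (Z=1, V=1, X=1, Y=1, W=1, U=3) weight 1/972
  (Z=1, V=1, X=1, Y=1, W=2, U=3) weight 1/648
  (Z=1, V=1, X=1, Y=2, W=0, U=3) weight 1/972
  (Z=1, V=1, X=1, Y=2, W=1, U=3) weight 1/486
  (Z=2, V=1, X=1, Y=0, W=0, U=2) weight 1/1296
  … 63 more
Group by Z:
  weight(Z=1) = 1/18
  weight(Z=2) = 1/18
Total weight = 1/18 + 1/18 = 1/9
P(Z=1 | obs) = 1/18 / 1/9 = 1/2
P(Z=2 | obs) = 1/18 / 1/9 = 1/2

P(Z = 1 | obs) = 1/2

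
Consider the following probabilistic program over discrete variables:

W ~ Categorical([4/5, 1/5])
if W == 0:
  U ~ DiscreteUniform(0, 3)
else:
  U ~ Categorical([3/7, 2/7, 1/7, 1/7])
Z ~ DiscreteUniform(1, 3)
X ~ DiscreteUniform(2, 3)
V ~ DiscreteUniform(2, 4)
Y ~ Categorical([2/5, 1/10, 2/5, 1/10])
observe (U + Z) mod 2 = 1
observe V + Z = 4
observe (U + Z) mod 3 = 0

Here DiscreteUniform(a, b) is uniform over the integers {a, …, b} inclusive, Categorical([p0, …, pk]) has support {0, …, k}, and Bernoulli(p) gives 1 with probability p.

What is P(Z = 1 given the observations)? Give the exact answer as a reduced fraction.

Enumerate traces; 32 have nonzero weight after conditioning:
  (W=0, U=1, Z=2, X=2, V=2, Y=0) weight 1/225
  (W=0, U=1, Z=2, X=2, V=2, Y=1) weight 1/900
  (W=0, U=1, Z=2, X=2, V=2, Y=2) weight 1/225
  (W=0, U=1, Z=2, X=2, V=2, Y=3) weight 1/900
  (W=0, U=1, Z=2, X=3, V=2, Y=0) weight 1/225
  (W=0, U=1, Z=2, X=3, V=2, Y=1) weight 1/900
  (W=0, U=1, Z=2, X=3, V=2, Y=2) weight 1/225
  (W=0, U=1, Z=2, X=3, V=2, Y=3) weight 1/900
  (W=0, U=2, Z=1, X=2, V=3, Y=0) weight 1/225
  … 23 more
Group by Z:
  weight(Z=1) = 8/315
  weight(Z=2) = 1/35
Total weight = 8/315 + 1/35 = 17/315
P(Z=1 | obs) = 8/315 / 17/315 = 8/17
P(Z=2 | obs) = 1/35 / 17/315 = 9/17

P(Z = 1 | obs) = 8/17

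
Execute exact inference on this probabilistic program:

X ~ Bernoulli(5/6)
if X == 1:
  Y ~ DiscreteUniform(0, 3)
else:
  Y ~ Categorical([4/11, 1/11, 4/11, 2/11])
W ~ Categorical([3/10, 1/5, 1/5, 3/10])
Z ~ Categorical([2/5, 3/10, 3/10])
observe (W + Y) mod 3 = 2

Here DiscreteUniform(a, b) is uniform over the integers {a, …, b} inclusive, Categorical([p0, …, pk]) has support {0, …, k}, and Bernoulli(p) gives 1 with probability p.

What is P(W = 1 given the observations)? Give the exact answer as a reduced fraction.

Enumerate traces; 30 have nonzero weight after conditioning:
  (X=0, Y=0, W=2, Z=0) weight 4/825
  (X=0, Y=0, W=2, Z=1) weight 1/275
  (X=0, Y=0, W=2, Z=2) weight 1/275
  (X=0, Y=1, W=1, Z=0) weight 1/825
  (X=0, Y=1, W=1, Z=1) weight 1/1100
  (X=0, Y=1, W=1, Z=2) weight 1/1100
  (X=0, Y=2, W=0, Z=0) weight 2/275
  (X=0, Y=2, W=0, Z=1) weight 3/550
  (X=0, Y=2, W=3, Z=0) weight 2/275
  … 21 more
Group by W:
  weight(W=0) = 71/880
  weight(W=1) = 59/1320
  weight(W=2) = 67/660
  weight(W=3) = 71/880
Total weight = 71/880 + 59/1320 + 67/660 + 71/880 = 203/660
P(W=0 | obs) = 71/880 / 203/660 = 213/812
P(W=1 | obs) = 59/1320 / 203/660 = 59/406
P(W=2 | obs) = 67/660 / 203/660 = 67/203
P(W=3 | obs) = 71/880 / 203/660 = 213/812

P(W = 1 | obs) = 59/406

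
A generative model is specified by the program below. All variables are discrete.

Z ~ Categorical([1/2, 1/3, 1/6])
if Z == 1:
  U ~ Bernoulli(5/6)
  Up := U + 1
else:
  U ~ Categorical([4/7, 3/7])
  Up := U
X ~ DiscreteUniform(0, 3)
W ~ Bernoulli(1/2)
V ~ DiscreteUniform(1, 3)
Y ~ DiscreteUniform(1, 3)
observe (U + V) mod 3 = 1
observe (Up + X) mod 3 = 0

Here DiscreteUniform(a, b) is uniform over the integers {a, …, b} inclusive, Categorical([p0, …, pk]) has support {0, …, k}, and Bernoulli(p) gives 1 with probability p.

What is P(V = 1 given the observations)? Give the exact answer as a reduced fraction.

Enumerate traces; 48 have nonzero weight after conditioning:
  (Z=0, U=0, X=0, W=0, V=1, Y=1) weight 1/252
  (Z=0, U=0, X=0, W=0, V=1, Y=2) weight 1/252
  (Z=0, U=0, X=0, W=0, V=1, Y=3) weight 1/252
  (Z=0, U=0, X=0, W=1, V=1, Y=1) weight 1/252
  (Z=0, U=0, X=0, W=1, V=1, Y=2) weight 1/252
  (Z=0, U=0, X=0, W=1, V=1, Y=3) weight 1/252
  (Z=0, U=0, X=3, W=0, V=1, Y=1) weight 1/252
  (Z=0, U=0, X=3, W=0, V=1, Y=2) weight 1/252
  (Z=0, U=1, X=2, W=0, V=3, Y=1) weight 1/336
  … 39 more
Group by V:
  weight(V=1) = 103/1512
  weight(V=3) = 71/1512
Total weight = 103/1512 + 71/1512 = 29/252
P(V=1 | obs) = 103/1512 / 29/252 = 103/174
P(V=3 | obs) = 71/1512 / 29/252 = 71/174

P(V = 1 | obs) = 103/174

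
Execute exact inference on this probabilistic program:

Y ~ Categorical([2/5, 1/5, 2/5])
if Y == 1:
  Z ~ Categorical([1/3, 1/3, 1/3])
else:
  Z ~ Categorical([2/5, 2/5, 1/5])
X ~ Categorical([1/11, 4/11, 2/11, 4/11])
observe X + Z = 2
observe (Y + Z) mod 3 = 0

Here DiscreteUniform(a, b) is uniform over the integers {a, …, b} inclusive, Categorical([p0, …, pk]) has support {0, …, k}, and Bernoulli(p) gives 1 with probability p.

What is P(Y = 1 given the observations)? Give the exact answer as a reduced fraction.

Enumerate traces; 3 have nonzero weight after conditioning:
  (Y=0, Z=0, X=2) weight 8/275
  (Y=1, Z=2, X=0) weight 1/165
  (Y=2, Z=1, X=1) weight 16/275
Group by Y:
  weight(Y=0) = 8/275
  weight(Y=1) = 1/165
  weight(Y=2) = 16/275
Total weight = 8/275 + 1/165 + 16/275 = 7/75
P(Y=0 | obs) = 8/275 / 7/75 = 24/77
P(Y=1 | obs) = 1/165 / 7/75 = 5/77
P(Y=2 | obs) = 16/275 / 7/75 = 48/77

P(Y = 1 | obs) = 5/77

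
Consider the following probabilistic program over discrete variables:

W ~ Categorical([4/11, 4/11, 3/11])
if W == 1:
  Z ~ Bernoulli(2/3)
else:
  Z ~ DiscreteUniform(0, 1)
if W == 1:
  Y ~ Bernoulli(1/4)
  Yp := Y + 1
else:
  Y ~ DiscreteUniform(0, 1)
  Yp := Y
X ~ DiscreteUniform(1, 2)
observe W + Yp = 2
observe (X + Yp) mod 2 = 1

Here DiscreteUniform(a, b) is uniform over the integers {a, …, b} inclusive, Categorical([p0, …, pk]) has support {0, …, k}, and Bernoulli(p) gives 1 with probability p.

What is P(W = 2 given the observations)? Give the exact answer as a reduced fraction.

Enumerate traces; 4 have nonzero weight after conditioning:
  (W=1, Z=0, Y=0, X=2) weight 1/22
  (W=1, Z=1, Y=0, X=2) weight 1/11
  (W=2, Z=0, Y=0, X=1) weight 3/88
  (W=2, Z=1, Y=0, X=1) weight 3/88
Group by W:
  weight(W=1) = 3/22
  weight(W=2) = 3/44
Total weight = 3/22 + 3/44 = 9/44
P(W=1 | obs) = 3/22 / 9/44 = 2/3
P(W=2 | obs) = 3/44 / 9/44 = 1/3

P(W = 2 | obs) = 1/3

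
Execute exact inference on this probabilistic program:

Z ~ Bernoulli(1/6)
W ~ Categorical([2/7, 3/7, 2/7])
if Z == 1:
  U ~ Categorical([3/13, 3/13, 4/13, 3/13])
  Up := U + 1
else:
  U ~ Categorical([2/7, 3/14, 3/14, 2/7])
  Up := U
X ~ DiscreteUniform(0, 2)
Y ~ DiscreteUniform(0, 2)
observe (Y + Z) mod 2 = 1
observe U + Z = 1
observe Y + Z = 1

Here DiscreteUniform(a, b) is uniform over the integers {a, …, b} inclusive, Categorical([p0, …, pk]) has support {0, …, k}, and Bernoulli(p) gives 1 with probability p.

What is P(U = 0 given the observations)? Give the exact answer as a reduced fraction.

Enumerate traces; 18 have nonzero weight after conditioning:
  (Z=0, W=0, U=1, X=0, Y=1) weight 5/882
  (Z=0, W=0, U=1, X=1, Y=1) weight 5/882
  (Z=0, W=0, U=1, X=2, Y=1) weight 5/882
  (Z=0, W=1, U=1, X=0, Y=1) weight 5/588
  (Z=0, W=1, U=1, X=1, Y=1) weight 5/588
  (Z=0, W=1, U=1, X=2, Y=1) weight 5/588
  (Z=0, W=2, U=1, X=0, Y=1) weight 5/882
  (Z=0, W=2, U=1, X=1, Y=1) weight 5/882
  (Z=1, W=0, U=0, X=0, Y=0) weight 1/819
  … 9 more
Group by U:
  weight(U=0) = 1/78
  weight(U=1) = 5/84
Total weight = 1/78 + 5/84 = 79/1092
P(U=0 | obs) = 1/78 / 79/1092 = 14/79
P(U=1 | obs) = 5/84 / 79/1092 = 65/79

P(U = 0 | obs) = 14/79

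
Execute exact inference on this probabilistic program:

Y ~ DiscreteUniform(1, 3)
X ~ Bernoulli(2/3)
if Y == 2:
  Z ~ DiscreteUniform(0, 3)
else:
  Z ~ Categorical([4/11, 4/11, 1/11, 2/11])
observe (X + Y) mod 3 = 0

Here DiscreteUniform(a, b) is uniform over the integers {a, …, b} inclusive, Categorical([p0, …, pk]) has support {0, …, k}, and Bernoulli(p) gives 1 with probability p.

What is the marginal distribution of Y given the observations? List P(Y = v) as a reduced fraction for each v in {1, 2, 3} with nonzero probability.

Enumerate traces; 8 have nonzero weight after conditioning:
  (Y=2, X=1, Z=0) weight 1/18
  (Y=2, X=1, Z=1) weight 1/18
  (Y=2, X=1, Z=2) weight 1/18
  (Y=2, X=1, Z=3) weight 1/18
  (Y=3, X=0, Z=0) weight 4/99
  (Y=3, X=0, Z=1) weight 4/99
  (Y=3, X=0, Z=2) weight 1/99
  (Y=3, X=0, Z=3) weight 2/99
Group by Y:
  weight(Y=2) = 2/9
  weight(Y=3) = 1/9
Total weight = 2/9 + 1/9 = 1/3
P(Y=2 | obs) = 2/9 / 1/3 = 2/3
P(Y=3 | obs) = 1/9 / 1/3 = 1/3

P(Y=2) = 2/3, P(Y=3) = 1/3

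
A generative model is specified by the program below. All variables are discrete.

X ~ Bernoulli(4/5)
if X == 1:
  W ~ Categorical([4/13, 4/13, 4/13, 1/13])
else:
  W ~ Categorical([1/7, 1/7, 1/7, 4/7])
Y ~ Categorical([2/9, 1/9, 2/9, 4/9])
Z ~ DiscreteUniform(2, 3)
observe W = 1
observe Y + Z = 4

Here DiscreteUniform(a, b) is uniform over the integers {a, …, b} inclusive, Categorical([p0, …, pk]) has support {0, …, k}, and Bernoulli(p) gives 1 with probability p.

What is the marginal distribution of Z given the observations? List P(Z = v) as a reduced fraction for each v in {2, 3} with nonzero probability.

Enumerate traces; 4 have nonzero weight after conditioning:
  (X=0, W=1, Y=1, Z=3) weight 1/630
  (X=0, W=1, Y=2, Z=2) weight 1/315
  (X=1, W=1, Y=1, Z=3) weight 8/585
  (X=1, W=1, Y=2, Z=2) weight 16/585
Group by Z:
  weight(Z=2) = 25/819
  weight(Z=3) = 25/1638
Total weight = 25/819 + 25/1638 = 25/546
P(Z=2 | obs) = 25/819 / 25/546 = 2/3
P(Z=3 | obs) = 25/1638 / 25/546 = 1/3

P(Z=2) = 2/3, P(Z=3) = 1/3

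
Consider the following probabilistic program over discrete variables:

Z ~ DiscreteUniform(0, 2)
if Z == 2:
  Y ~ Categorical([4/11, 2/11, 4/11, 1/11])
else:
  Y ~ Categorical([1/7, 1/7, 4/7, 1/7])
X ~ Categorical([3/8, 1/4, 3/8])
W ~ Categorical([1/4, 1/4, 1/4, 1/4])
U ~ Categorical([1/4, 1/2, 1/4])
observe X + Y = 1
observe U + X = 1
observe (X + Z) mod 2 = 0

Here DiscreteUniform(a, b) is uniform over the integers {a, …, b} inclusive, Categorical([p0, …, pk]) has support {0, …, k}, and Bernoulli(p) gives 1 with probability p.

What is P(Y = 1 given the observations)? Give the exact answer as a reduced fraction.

Enumerate traces; 12 have nonzero weight after conditioning:
  (Z=0, Y=1, X=0, W=0, U=1) weight 1/448
  (Z=0, Y=1, X=0, W=1, U=1) weight 1/448
  (Z=0, Y=1, X=0, W=2, U=1) weight 1/448
  (Z=0, Y=1, X=0, W=3, U=1) weight 1/448
  (Z=1, Y=0, X=1, W=0, U=0) weight 1/1344
  (Z=1, Y=0, X=1, W=1, U=0) weight 1/1344
  (Z=1, Y=0, X=1, W=2, U=0) weight 1/1344
  (Z=1, Y=0, X=1, W=3, U=0) weight 1/1344
  … 4 more
Group by Y:
  weight(Y=0) = 1/336
  weight(Y=1) = 25/1232
Total weight = 1/336 + 25/1232 = 43/1848
P(Y=0 | obs) = 1/336 / 43/1848 = 11/86
P(Y=1 | obs) = 25/1232 / 43/1848 = 75/86

P(Y = 1 | obs) = 75/86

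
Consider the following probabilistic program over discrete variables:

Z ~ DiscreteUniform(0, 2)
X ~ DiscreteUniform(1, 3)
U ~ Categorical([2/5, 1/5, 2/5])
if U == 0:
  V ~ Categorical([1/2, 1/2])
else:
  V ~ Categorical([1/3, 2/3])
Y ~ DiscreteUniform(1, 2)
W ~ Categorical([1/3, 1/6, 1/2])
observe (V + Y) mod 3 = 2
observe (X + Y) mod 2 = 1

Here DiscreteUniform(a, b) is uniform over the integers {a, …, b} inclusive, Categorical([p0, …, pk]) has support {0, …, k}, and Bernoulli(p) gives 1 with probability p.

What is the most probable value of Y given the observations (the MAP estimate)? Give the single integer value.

argmax_v P(Y = v | obs) = 2

Enumerate traces; 81 have nonzero weight after conditioning:
  (Z=0, X=1, U=0, V=0, Y=2, W=0) weight 1/270
  (Z=0, X=1, U=0, V=0, Y=2, W=1) weight 1/540
  (Z=0, X=1, U=0, V=0, Y=2, W=2) weight 1/180
  (Z=0, X=1, U=1, V=0, Y=2, W=0) weight 1/810
  (Z=0, X=1, U=1, V=0, Y=2, W=1) weight 1/1620
  (Z=0, X=1, U=1, V=0, Y=2, W=2) weight 1/540
  (Z=0, X=1, U=2, V=0, Y=2, W=0) weight 1/405
  (Z=0, X=1, U=2, V=0, Y=2, W=1) weight 1/810
  (Z=0, X=2, U=0, V=1, Y=1, W=0) weight 1/270
  … 72 more
Group by Y:
  weight(Y=1) = 1/10
  weight(Y=2) = 2/15
Total weight = 1/10 + 2/15 = 7/30
P(Y=1 | obs) = 1/10 / 7/30 = 3/7
P(Y=2 | obs) = 2/15 / 7/30 = 4/7
argmax = 2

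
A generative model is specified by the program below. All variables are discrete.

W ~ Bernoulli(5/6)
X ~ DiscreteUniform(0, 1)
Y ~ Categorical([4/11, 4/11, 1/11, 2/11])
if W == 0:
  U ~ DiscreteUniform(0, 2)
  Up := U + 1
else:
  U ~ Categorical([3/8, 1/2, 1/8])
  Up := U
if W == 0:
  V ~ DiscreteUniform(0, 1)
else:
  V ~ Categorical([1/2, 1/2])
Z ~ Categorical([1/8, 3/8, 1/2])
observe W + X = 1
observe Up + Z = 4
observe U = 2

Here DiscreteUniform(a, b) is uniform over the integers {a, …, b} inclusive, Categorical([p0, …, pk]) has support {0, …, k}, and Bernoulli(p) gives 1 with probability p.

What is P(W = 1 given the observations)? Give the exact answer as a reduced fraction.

P(W = 1 | obs) = 5/7

Enumerate traces; 16 have nonzero weight after conditioning:
  (W=0, X=1, Y=0, U=2, V=0, Z=1) weight 1/528
  (W=0, X=1, Y=0, U=2, V=1, Z=1) weight 1/528
  (W=0, X=1, Y=1, U=2, V=0, Z=1) weight 1/528
  (W=0, X=1, Y=1, U=2, V=1, Z=1) weight 1/528
  (W=0, X=1, Y=2, U=2, V=0, Z=1) weight 1/2112
  (W=0, X=1, Y=2, U=2, V=1, Z=1) weight 1/2112
  (W=0, X=1, Y=3, U=2, V=0, Z=1) weight 1/1056
  (W=0, X=1, Y=3, U=2, V=1, Z=1) weight 1/1056
  (W=1, X=0, Y=0, U=2, V=0, Z=2) weight 5/1056
  … 7 more
Group by W:
  weight(W=0) = 1/96
  weight(W=1) = 5/192
Total weight = 1/96 + 5/192 = 7/192
P(W=0 | obs) = 1/96 / 7/192 = 2/7
P(W=1 | obs) = 5/192 / 7/192 = 5/7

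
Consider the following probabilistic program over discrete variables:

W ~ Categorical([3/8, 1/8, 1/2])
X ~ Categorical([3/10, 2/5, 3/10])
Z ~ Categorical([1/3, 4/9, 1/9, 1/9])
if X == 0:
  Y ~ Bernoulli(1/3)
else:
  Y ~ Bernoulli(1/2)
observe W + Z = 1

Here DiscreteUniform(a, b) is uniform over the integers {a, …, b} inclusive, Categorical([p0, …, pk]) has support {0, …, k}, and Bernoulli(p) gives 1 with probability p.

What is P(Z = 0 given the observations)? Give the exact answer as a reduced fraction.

P(Z = 0 | obs) = 1/5

Enumerate traces; 12 have nonzero weight after conditioning:
  (W=0, X=0, Z=1, Y=0) weight 1/30
  (W=0, X=0, Z=1, Y=1) weight 1/60
  (W=0, X=1, Z=1, Y=0) weight 1/30
  (W=0, X=1, Z=1, Y=1) weight 1/30
  (W=0, X=2, Z=1, Y=0) weight 1/40
  (W=0, X=2, Z=1, Y=1) weight 1/40
  (W=1, X=0, Z=0, Y=0) weight 1/120
  (W=1, X=0, Z=0, Y=1) weight 1/240
  … 4 more
Group by Z:
  weight(Z=0) = 1/24
  weight(Z=1) = 1/6
Total weight = 1/24 + 1/6 = 5/24
P(Z=0 | obs) = 1/24 / 5/24 = 1/5
P(Z=1 | obs) = 1/6 / 5/24 = 4/5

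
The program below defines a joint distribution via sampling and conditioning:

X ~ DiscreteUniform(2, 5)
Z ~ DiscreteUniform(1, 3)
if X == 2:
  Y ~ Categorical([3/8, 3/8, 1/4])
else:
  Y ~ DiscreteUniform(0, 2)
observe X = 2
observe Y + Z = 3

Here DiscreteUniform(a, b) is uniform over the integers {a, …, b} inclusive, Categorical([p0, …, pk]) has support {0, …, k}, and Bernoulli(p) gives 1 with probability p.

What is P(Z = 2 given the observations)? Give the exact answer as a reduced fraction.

Enumerate traces; 3 have nonzero weight after conditioning:
  (X=2, Z=1, Y=2) weight 1/48
  (X=2, Z=2, Y=1) weight 1/32
  (X=2, Z=3, Y=0) weight 1/32
Group by Z:
  weight(Z=1) = 1/48
  weight(Z=2) = 1/32
  weight(Z=3) = 1/32
Total weight = 1/48 + 1/32 + 1/32 = 1/12
P(Z=1 | obs) = 1/48 / 1/12 = 1/4
P(Z=2 | obs) = 1/32 / 1/12 = 3/8
P(Z=3 | obs) = 1/32 / 1/12 = 3/8

P(Z = 2 | obs) = 3/8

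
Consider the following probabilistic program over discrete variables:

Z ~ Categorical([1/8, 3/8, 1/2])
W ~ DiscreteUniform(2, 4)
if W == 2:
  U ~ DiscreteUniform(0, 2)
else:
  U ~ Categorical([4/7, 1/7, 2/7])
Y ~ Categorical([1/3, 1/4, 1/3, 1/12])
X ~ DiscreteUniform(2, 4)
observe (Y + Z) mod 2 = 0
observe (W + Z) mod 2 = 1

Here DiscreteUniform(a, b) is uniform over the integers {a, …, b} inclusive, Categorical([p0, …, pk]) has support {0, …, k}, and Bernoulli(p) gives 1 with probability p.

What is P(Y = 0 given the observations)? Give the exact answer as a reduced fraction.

P(Y = 0 | obs) = 5/16

Enumerate traces; 72 have nonzero weight after conditioning:
  (Z=0, W=3, U=0, Y=0, X=2) weight 1/378
  (Z=0, W=3, U=0, Y=0, X=3) weight 1/378
  (Z=0, W=3, U=0, Y=0, X=4) weight 1/378
  (Z=0, W=3, U=0, Y=2, X=2) weight 1/378
  (Z=0, W=3, U=0, Y=2, X=3) weight 1/378
  (Z=0, W=3, U=0, Y=2, X=4) weight 1/378
  (Z=0, W=3, U=1, Y=0, X=2) weight 1/1512
  (Z=0, W=3, U=1, Y=0, X=3) weight 1/1512
  (Z=1, W=2, U=0, Y=1, X=2) weight 1/288
  (Z=1, W=2, U=0, Y=3, X=2) weight 1/864
  … 62 more
Group by Y:
  weight(Y=0) = 5/72
  weight(Y=1) = 1/16
  weight(Y=2) = 5/72
  weight(Y=3) = 1/48
Total weight = 5/72 + 1/16 + 5/72 + 1/48 = 2/9
P(Y=0 | obs) = 5/72 / 2/9 = 5/16
P(Y=1 | obs) = 1/16 / 2/9 = 9/32
P(Y=2 | obs) = 5/72 / 2/9 = 5/16
P(Y=3 | obs) = 1/48 / 2/9 = 3/32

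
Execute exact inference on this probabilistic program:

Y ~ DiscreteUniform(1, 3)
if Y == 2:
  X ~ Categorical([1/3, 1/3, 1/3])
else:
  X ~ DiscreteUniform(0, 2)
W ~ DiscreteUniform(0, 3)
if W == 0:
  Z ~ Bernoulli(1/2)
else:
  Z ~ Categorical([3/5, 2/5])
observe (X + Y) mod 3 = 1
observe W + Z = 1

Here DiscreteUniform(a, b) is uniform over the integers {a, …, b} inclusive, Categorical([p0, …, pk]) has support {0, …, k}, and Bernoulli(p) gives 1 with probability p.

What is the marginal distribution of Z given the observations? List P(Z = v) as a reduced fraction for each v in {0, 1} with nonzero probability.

Enumerate traces; 6 have nonzero weight after conditioning:
  (Y=1, X=0, W=0, Z=1) weight 1/72
  (Y=1, X=0, W=1, Z=0) weight 1/60
  (Y=2, X=2, W=0, Z=1) weight 1/72
  (Y=2, X=2, W=1, Z=0) weight 1/60
  (Y=3, X=1, W=0, Z=1) weight 1/72
  (Y=3, X=1, W=1, Z=0) weight 1/60
Group by Z:
  weight(Z=0) = 1/20
  weight(Z=1) = 1/24
Total weight = 1/20 + 1/24 = 11/120
P(Z=0 | obs) = 1/20 / 11/120 = 6/11
P(Z=1 | obs) = 1/24 / 11/120 = 5/11

P(Z=0) = 6/11, P(Z=1) = 5/11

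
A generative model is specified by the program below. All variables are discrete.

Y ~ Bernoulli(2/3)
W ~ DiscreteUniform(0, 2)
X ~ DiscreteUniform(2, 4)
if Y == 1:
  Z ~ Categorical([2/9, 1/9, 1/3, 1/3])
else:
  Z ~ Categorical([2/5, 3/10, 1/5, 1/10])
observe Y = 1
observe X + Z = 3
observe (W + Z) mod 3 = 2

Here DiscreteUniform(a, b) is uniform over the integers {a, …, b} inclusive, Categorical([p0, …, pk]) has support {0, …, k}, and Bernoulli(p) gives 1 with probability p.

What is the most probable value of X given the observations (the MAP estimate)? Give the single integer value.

argmax_v P(X = v | obs) = 3

Enumerate traces; 2 have nonzero weight after conditioning:
  (Y=1, W=1, X=2, Z=1) weight 2/243
  (Y=1, W=2, X=3, Z=0) weight 4/243
Group by X:
  weight(X=2) = 2/243
  weight(X=3) = 4/243
Total weight = 2/243 + 4/243 = 2/81
P(X=2 | obs) = 2/243 / 2/81 = 1/3
P(X=3 | obs) = 4/243 / 2/81 = 2/3
argmax = 3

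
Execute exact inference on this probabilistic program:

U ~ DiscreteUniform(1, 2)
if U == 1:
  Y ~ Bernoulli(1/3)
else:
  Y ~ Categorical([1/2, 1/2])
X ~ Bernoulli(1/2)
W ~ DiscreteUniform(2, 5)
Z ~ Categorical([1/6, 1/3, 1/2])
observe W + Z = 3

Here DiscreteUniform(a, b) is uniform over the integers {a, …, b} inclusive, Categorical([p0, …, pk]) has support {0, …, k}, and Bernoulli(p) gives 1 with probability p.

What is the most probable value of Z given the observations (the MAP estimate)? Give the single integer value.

Enumerate traces; 16 have nonzero weight after conditioning:
  (U=1, Y=0, X=0, W=2, Z=1) weight 1/72
  (U=1, Y=0, X=0, W=3, Z=0) weight 1/144
  (U=1, Y=0, X=1, W=2, Z=1) weight 1/72
  (U=1, Y=0, X=1, W=3, Z=0) weight 1/144
  (U=1, Y=1, X=0, W=2, Z=1) weight 1/144
  (U=1, Y=1, X=0, W=3, Z=0) weight 1/288
  (U=1, Y=1, X=1, W=2, Z=1) weight 1/144
  (U=1, Y=1, X=1, W=3, Z=0) weight 1/288
  … 8 more
Group by Z:
  weight(Z=0) = 1/24
  weight(Z=1) = 1/12
Total weight = 1/24 + 1/12 = 1/8
P(Z=0 | obs) = 1/24 / 1/8 = 1/3
P(Z=1 | obs) = 1/12 / 1/8 = 2/3
argmax = 1

argmax_v P(Z = v | obs) = 1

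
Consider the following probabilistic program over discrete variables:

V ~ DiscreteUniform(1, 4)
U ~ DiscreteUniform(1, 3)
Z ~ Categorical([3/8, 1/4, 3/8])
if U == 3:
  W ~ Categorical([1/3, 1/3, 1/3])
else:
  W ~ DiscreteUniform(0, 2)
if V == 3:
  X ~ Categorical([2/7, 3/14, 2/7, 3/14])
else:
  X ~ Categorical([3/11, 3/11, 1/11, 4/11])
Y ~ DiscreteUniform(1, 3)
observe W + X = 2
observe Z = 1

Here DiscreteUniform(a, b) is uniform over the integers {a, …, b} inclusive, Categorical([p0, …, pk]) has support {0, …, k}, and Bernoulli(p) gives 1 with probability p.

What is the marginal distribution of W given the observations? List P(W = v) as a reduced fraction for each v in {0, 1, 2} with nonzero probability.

P(W=0) = 86/415, P(W=1) = 159/415, P(W=2) = 34/83

Enumerate traces; 108 have nonzero weight after conditioning:
  (V=1, U=1, Z=1, W=0, X=2, Y=1) weight 1/4752
  (V=1, U=1, Z=1, W=0, X=2, Y=2) weight 1/4752
  (V=1, U=1, Z=1, W=0, X=2, Y=3) weight 1/4752
  (V=1, U=1, Z=1, W=1, X=1, Y=1) weight 1/1584
  (V=1, U=1, Z=1, W=1, X=1, Y=2) weight 1/1584
  (V=1, U=1, Z=1, W=1, X=1, Y=3) weight 1/1584
  (V=1, U=1, Z=1, W=2, X=0, Y=1) weight 1/1584
  (V=1, U=1, Z=1, W=2, X=0, Y=2) weight 1/1584
  … 100 more
Group by W:
  weight(W=0) = 43/3696
  weight(W=1) = 53/2464
  weight(W=2) = 85/3696
Total weight = 43/3696 + 53/2464 + 85/3696 = 415/7392
P(W=0 | obs) = 43/3696 / 415/7392 = 86/415
P(W=1 | obs) = 53/2464 / 415/7392 = 159/415
P(W=2 | obs) = 85/3696 / 415/7392 = 34/83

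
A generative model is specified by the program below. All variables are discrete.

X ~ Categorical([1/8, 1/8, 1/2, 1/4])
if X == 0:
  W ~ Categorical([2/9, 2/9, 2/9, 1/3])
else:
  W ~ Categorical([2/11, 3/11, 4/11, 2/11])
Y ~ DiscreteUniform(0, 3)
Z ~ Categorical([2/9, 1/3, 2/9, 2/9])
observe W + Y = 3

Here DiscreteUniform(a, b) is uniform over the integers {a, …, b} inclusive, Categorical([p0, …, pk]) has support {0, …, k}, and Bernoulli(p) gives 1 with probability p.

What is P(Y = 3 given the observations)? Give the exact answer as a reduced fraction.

P(Y = 3 | obs) = 37/198

Enumerate traces; 64 have nonzero weight after conditioning:
  (X=0, W=0, Y=3, Z=0) weight 1/648
  (X=0, W=0, Y=3, Z=1) weight 1/432
  (X=0, W=0, Y=3, Z=2) weight 1/648
  (X=0, W=0, Y=3, Z=3) weight 1/648
  (X=0, W=1, Y=2, Z=0) weight 1/648
  (X=0, W=1, Y=2, Z=1) weight 1/432
  (X=0, W=1, Y=2, Z=2) weight 1/648
  (X=0, W=1, Y=2, Z=3) weight 1/648
  (X=0, W=2, Y=1, Z=0) weight 1/648
  (X=0, W=3, Y=0, Z=0) weight 1/432
  … 54 more
Group by Y:
  weight(Y=0) = 53/1056
  weight(Y=1) = 137/1584
  weight(Y=2) = 211/3168
  weight(Y=3) = 37/792
Total weight = 53/1056 + 137/1584 + 211/3168 + 37/792 = 1/4
P(Y=0 | obs) = 53/1056 / 1/4 = 53/264
P(Y=1 | obs) = 137/1584 / 1/4 = 137/396
P(Y=2 | obs) = 211/3168 / 1/4 = 211/792
P(Y=3 | obs) = 37/792 / 1/4 = 37/198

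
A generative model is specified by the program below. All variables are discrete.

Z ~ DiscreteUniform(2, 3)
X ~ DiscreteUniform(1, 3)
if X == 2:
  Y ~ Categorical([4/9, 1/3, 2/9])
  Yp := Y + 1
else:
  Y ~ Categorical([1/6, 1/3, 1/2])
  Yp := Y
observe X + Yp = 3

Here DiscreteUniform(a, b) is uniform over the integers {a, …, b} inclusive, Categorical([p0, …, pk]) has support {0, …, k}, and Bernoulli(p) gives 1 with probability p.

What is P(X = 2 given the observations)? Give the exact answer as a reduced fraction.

Enumerate traces; 6 have nonzero weight after conditioning:
  (Z=2, X=1, Y=2) weight 1/12
  (Z=2, X=2, Y=0) weight 2/27
  (Z=2, X=3, Y=0) weight 1/36
  (Z=3, X=1, Y=2) weight 1/12
  (Z=3, X=2, Y=0) weight 2/27
  (Z=3, X=3, Y=0) weight 1/36
Group by X:
  weight(X=1) = 1/6
  weight(X=2) = 4/27
  weight(X=3) = 1/18
Total weight = 1/6 + 4/27 + 1/18 = 10/27
P(X=1 | obs) = 1/6 / 10/27 = 9/20
P(X=2 | obs) = 4/27 / 10/27 = 2/5
P(X=3 | obs) = 1/18 / 10/27 = 3/20

P(X = 2 | obs) = 2/5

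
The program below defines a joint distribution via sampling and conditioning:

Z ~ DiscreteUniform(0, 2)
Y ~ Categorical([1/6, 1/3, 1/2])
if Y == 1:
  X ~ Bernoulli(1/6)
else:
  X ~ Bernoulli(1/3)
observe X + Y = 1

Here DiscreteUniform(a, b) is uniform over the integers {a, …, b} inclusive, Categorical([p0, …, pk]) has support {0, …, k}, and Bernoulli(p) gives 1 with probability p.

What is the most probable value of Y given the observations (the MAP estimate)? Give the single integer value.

Enumerate traces; 6 have nonzero weight after conditioning:
  (Z=0, Y=0, X=1) weight 1/54
  (Z=0, Y=1, X=0) weight 5/54
  (Z=1, Y=0, X=1) weight 1/54
  (Z=1, Y=1, X=0) weight 5/54
  (Z=2, Y=0, X=1) weight 1/54
  (Z=2, Y=1, X=0) weight 5/54
Group by Y:
  weight(Y=0) = 1/18
  weight(Y=1) = 5/18
Total weight = 1/18 + 5/18 = 1/3
P(Y=0 | obs) = 1/18 / 1/3 = 1/6
P(Y=1 | obs) = 5/18 / 1/3 = 5/6
argmax = 1

argmax_v P(Y = v | obs) = 1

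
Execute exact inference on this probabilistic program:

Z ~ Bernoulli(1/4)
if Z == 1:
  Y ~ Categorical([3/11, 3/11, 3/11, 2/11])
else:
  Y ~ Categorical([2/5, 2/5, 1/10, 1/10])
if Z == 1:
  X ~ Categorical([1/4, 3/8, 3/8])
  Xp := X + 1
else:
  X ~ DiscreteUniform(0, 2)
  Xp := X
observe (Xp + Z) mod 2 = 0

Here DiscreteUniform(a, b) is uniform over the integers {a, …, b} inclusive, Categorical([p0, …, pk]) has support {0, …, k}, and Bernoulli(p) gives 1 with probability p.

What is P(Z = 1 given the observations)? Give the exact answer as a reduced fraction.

P(Z = 1 | obs) = 5/21

Enumerate traces; 16 have nonzero weight after conditioning:
  (Z=0, Y=0, X=0) weight 1/10
  (Z=0, Y=0, X=2) weight 1/10
  (Z=0, Y=1, X=0) weight 1/10
  (Z=0, Y=1, X=2) weight 1/10
  (Z=0, Y=2, X=0) weight 1/40
  (Z=0, Y=2, X=2) weight 1/40
  (Z=0, Y=3, X=0) weight 1/40
  (Z=0, Y=3, X=2) weight 1/40
  (Z=1, Y=0, X=0) weight 3/176
  … 7 more
Group by Z:
  weight(Z=0) = 1/2
  weight(Z=1) = 5/32
Total weight = 1/2 + 5/32 = 21/32
P(Z=0 | obs) = 1/2 / 21/32 = 16/21
P(Z=1 | obs) = 5/32 / 21/32 = 5/21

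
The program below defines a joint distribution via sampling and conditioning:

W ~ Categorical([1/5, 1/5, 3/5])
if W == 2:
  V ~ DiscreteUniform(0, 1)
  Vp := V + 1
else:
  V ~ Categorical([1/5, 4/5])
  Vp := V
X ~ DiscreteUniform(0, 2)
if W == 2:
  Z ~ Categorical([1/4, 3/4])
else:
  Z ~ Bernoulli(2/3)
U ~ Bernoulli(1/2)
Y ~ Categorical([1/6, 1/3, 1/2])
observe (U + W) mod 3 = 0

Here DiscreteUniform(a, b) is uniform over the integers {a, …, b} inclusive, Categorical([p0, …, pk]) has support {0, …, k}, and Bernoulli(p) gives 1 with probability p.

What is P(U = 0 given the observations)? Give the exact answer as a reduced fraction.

Enumerate traces; 72 have nonzero weight after conditioning:
  (W=0, V=0, X=0, Z=0, U=0, Y=0) weight 1/2700
  (W=0, V=0, X=0, Z=0, U=0, Y=1) weight 1/1350
  (W=0, V=0, X=0, Z=0, U=0, Y=2) weight 1/900
  (W=0, V=0, X=0, Z=1, U=0, Y=0) weight 1/1350
  (W=0, V=0, X=0, Z=1, U=0, Y=1) weight 1/675
  (W=0, V=0, X=0, Z=1, U=0, Y=2) weight 1/450
  (W=0, V=0, X=1, Z=0, U=0, Y=0) weight 1/2700
  (W=0, V=0, X=1, Z=0, U=0, Y=1) weight 1/1350
  (W=2, V=0, X=0, Z=0, U=1, Y=0) weight 1/480
  … 63 more
Group by U:
  weight(U=0) = 1/10
  weight(U=1) = 3/10
Total weight = 1/10 + 3/10 = 2/5
P(U=0 | obs) = 1/10 / 2/5 = 1/4
P(U=1 | obs) = 3/10 / 2/5 = 3/4

P(U = 0 | obs) = 1/4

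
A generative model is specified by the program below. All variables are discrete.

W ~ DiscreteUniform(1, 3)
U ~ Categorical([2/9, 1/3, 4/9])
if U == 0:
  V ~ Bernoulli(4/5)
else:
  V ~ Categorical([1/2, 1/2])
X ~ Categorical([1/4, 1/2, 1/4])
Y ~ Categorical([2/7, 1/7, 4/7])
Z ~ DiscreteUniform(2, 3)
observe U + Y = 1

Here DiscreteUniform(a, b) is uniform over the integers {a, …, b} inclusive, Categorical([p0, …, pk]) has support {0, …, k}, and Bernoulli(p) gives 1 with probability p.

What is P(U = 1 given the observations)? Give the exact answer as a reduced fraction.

Enumerate traces; 72 have nonzero weight after conditioning:
  (W=1, U=0, V=0, X=0, Y=1, Z=2) weight 1/3780
  (W=1, U=0, V=0, X=0, Y=1, Z=3) weight 1/3780
  (W=1, U=0, V=0, X=1, Y=1, Z=2) weight 1/1890
  (W=1, U=0, V=0, X=1, Y=1, Z=3) weight 1/1890
  (W=1, U=0, V=0, X=2, Y=1, Z=2) weight 1/3780
  (W=1, U=0, V=0, X=2, Y=1, Z=3) weight 1/3780
  (W=1, U=0, V=1, X=0, Y=1, Z=2) weight 1/945
  (W=1, U=0, V=1, X=0, Y=1, Z=3) weight 1/945
  (W=1, U=1, V=0, X=0, Y=0, Z=2) weight 1/504
  … 63 more
Group by U:
  weight(U=0) = 2/63
  weight(U=1) = 2/21
Total weight = 2/63 + 2/21 = 8/63
P(U=0 | obs) = 2/63 / 8/63 = 1/4
P(U=1 | obs) = 2/21 / 8/63 = 3/4

P(U = 1 | obs) = 3/4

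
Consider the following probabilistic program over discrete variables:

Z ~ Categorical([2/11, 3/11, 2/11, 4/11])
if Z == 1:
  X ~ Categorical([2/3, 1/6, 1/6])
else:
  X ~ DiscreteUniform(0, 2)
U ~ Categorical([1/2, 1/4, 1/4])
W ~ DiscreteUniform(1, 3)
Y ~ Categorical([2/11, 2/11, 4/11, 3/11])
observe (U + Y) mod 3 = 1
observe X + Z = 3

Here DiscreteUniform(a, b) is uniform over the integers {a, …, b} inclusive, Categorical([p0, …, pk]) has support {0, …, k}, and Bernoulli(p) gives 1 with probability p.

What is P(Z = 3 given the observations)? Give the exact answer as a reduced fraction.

Enumerate traces; 36 have nonzero weight after conditioning:
  (Z=1, X=2, U=0, W=1, Y=1) weight 1/726
  (Z=1, X=2, U=0, W=2, Y=1) weight 1/726
  (Z=1, X=2, U=0, W=3, Y=1) weight 1/726
  (Z=1, X=2, U=1, W=1, Y=0) weight 1/1452
  (Z=1, X=2, U=1, W=1, Y=3) weight 1/968
  (Z=1, X=2, U=1, W=2, Y=0) weight 1/1452
  (Z=1, X=2, U=1, W=2, Y=3) weight 1/968
  (Z=1, X=2, U=1, W=3, Y=0) weight 1/1452
  (Z=2, X=1, U=0, W=1, Y=1) weight 2/1089
  (Z=3, X=0, U=0, W=1, Y=1) weight 4/1089
  … 26 more
Group by Z:
  weight(Z=1) = 13/968
  weight(Z=2) = 13/726
  weight(Z=3) = 13/363
Total weight = 13/968 + 13/726 + 13/363 = 65/968
P(Z=1 | obs) = 13/968 / 65/968 = 1/5
P(Z=2 | obs) = 13/726 / 65/968 = 4/15
P(Z=3 | obs) = 13/363 / 65/968 = 8/15

P(Z = 3 | obs) = 8/15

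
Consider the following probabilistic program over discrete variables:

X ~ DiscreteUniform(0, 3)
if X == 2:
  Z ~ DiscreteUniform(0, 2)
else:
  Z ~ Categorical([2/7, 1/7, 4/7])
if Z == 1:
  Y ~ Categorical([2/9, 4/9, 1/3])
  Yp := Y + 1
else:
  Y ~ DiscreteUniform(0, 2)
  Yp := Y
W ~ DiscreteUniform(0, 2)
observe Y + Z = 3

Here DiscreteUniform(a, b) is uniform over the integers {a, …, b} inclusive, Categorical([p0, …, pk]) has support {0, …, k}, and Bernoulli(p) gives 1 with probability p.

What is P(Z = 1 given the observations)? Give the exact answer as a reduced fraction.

Enumerate traces; 24 have nonzero weight after conditioning:
  (X=0, Z=1, Y=2, W=0) weight 1/252
  (X=0, Z=1, Y=2, W=1) weight 1/252
  (X=0, Z=1, Y=2, W=2) weight 1/252
  (X=0, Z=2, Y=1, W=0) weight 1/63
  (X=0, Z=2, Y=1, W=1) weight 1/63
  (X=0, Z=2, Y=1, W=2) weight 1/63
  (X=1, Z=1, Y=2, W=0) weight 1/252
  (X=1, Z=1, Y=2, W=1) weight 1/252
  … 16 more
Group by Z:
  weight(Z=1) = 4/63
  weight(Z=2) = 43/252
Total weight = 4/63 + 43/252 = 59/252
P(Z=1 | obs) = 4/63 / 59/252 = 16/59
P(Z=2 | obs) = 43/252 / 59/252 = 43/59

P(Z = 1 | obs) = 16/59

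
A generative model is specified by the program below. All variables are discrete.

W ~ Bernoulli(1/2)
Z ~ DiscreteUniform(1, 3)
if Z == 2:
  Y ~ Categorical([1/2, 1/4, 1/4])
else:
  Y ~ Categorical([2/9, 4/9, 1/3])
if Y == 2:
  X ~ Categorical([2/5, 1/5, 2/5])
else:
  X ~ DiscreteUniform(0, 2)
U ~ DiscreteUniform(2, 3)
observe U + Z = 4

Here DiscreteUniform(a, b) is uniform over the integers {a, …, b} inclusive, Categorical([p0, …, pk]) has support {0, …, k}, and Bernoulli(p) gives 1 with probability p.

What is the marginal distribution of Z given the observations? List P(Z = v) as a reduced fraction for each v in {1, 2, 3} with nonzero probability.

P(Z=1) = 1/2, P(Z=2) = 1/2

Enumerate traces; 36 have nonzero weight after conditioning:
  (W=0, Z=1, Y=0, X=0, U=3) weight 1/162
  (W=0, Z=1, Y=0, X=1, U=3) weight 1/162
  (W=0, Z=1, Y=0, X=2, U=3) weight 1/162
  (W=0, Z=1, Y=1, X=0, U=3) weight 1/81
  (W=0, Z=1, Y=1, X=1, U=3) weight 1/81
  (W=0, Z=1, Y=1, X=2, U=3) weight 1/81
  (W=0, Z=1, Y=2, X=0, U=3) weight 1/90
  (W=0, Z=1, Y=2, X=1, U=3) weight 1/180
  (W=0, Z=2, Y=0, X=0, U=2) weight 1/72
  … 27 more
Group by Z:
  weight(Z=1) = 1/6
  weight(Z=2) = 1/6
Total weight = 1/6 + 1/6 = 1/3
P(Z=1 | obs) = 1/6 / 1/3 = 1/2
P(Z=2 | obs) = 1/6 / 1/3 = 1/2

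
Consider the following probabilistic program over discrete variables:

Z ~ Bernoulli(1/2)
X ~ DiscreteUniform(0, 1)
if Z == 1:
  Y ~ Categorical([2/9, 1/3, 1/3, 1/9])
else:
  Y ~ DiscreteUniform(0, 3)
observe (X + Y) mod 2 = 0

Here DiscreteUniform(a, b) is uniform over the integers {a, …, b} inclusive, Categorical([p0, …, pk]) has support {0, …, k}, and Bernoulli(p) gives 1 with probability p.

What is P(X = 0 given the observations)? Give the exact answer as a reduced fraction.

Enumerate traces; 8 have nonzero weight after conditioning:
  (Z=0, X=0, Y=0) weight 1/16
  (Z=0, X=0, Y=2) weight 1/16
  (Z=0, X=1, Y=1) weight 1/16
  (Z=0, X=1, Y=3) weight 1/16
  (Z=1, X=0, Y=0) weight 1/18
  (Z=1, X=0, Y=2) weight 1/12
  (Z=1, X=1, Y=1) weight 1/12
  (Z=1, X=1, Y=3) weight 1/36
Group by X:
  weight(X=0) = 19/72
  weight(X=1) = 17/72
Total weight = 19/72 + 17/72 = 1/2
P(X=0 | obs) = 19/72 / 1/2 = 19/36
P(X=1 | obs) = 17/72 / 1/2 = 17/36

P(X = 0 | obs) = 19/36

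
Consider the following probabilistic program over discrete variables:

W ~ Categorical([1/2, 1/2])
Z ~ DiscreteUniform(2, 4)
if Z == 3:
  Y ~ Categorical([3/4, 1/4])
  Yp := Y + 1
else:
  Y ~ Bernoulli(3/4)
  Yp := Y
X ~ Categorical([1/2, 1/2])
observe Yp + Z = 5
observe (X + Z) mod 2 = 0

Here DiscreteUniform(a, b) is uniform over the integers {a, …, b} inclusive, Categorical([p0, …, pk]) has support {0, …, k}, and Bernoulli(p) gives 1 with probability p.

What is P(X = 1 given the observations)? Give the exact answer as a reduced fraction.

Enumerate traces; 4 have nonzero weight after conditioning:
  (W=0, Z=3, Y=1, X=1) weight 1/48
  (W=0, Z=4, Y=1, X=0) weight 1/16
  (W=1, Z=3, Y=1, X=1) weight 1/48
  (W=1, Z=4, Y=1, X=0) weight 1/16
Group by X:
  weight(X=0) = 1/8
  weight(X=1) = 1/24
Total weight = 1/8 + 1/24 = 1/6
P(X=0 | obs) = 1/8 / 1/6 = 3/4
P(X=1 | obs) = 1/24 / 1/6 = 1/4

P(X = 1 | obs) = 1/4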